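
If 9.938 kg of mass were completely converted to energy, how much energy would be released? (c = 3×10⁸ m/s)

Using E = mc²:
c² = (3×10⁸)² = 9×10¹⁶ m²/s²
E = 9.938 × 9×10¹⁶ = 8.944×10¹⁷ J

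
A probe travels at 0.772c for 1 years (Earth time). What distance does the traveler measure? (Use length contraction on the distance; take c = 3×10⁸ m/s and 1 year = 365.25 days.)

Earth distance: d = v × t = 0.772c × 1 yr = 7.30874×10¹⁵ m
γ = 1.57326
d' = d/γ = 7.30874×10¹⁵/1.57326 = 4.646×10¹⁵ m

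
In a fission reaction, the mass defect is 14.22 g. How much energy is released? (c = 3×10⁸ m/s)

Convert mass defect: Δm = 14.22 g = 0.01422 kg
E = Δm·c² = 0.01422 × (3×10⁸)²
= 0.01422 × 9×10¹⁶ = 1.280×10¹⁵ J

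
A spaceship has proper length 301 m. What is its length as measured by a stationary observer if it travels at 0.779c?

Proper length L₀ = 301 m
γ = 1/√(1 - 0.779²) = 1.595
L = L₀/γ = 301/1.595 = 188.7 m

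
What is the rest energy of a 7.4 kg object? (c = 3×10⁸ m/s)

c² = (3×10⁸)² = 9.000×10¹⁶ m²/s²
E₀ = mc² = 7.4 × 9.000×10¹⁶ = 6.660×10¹⁷ J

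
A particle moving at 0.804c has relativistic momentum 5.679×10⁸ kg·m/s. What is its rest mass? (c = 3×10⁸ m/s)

γ = 1/√(1 - 0.804²) = 1.682
v = 0.804 × 3×10⁸ = 2.412×10⁸ m/s
m = p/(γv) = 5.679×10⁸/(1.682 × 2.412×10⁸) = 1.400 kg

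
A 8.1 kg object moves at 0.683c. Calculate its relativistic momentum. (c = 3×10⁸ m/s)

γ = 1/√(1 - 0.683²) = 1.369
v = 0.683 × 3×10⁸ = 2.049×10⁸ m/s
p = γmv = 1.369 × 8.1 × 2.049×10⁸ = 2.272×10⁹ kg·m/s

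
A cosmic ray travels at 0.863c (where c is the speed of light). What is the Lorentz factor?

v/c = 0.863, so (v/c)² = 0.744769
1 - (v/c)² = 0.255231
γ = 1/√(0.255231) = 1.979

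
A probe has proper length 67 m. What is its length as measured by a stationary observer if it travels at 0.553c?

Proper length L₀ = 67 m
γ = 1/√(1 - 0.553²) = 1.2002
L = L₀/γ = 67/1.2002 = 55.82 m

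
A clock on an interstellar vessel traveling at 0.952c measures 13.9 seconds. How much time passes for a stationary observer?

Proper time Δt₀ = 13.9 seconds
γ = 1/√(1 - 0.952²) = 3.267
Δt = γΔt₀ = 3.267 × 13.9 = 45.41 seconds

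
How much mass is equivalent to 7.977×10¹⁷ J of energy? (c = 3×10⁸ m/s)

From E = mc², we get m = E/c²
c² = (3×10⁸)² = 9×10¹⁶ m²/s²
m = 7.977×10¹⁷ / 9×10¹⁶ = 8.863 kg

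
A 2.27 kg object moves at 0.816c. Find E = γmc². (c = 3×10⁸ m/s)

γ = 1/√(1 - 0.816²) = 1.730
mc² = 2.27 × (3×10⁸)² = 2.043×10¹⁷ J
E = γmc² = 1.730 × 2.043×10¹⁷ = 3.534×10¹⁷ J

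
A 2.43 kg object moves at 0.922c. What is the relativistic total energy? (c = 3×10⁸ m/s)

γ = 1/√(1 - 0.922²) = 2.5827
mc² = 2.43 × (3×10⁸)² = 2.187×10¹⁷ J
E = γmc² = 2.5827 × 2.187×10¹⁷ = 5.648×10¹⁷ J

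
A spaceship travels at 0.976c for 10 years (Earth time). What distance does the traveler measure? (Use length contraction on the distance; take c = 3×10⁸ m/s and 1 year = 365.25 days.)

Earth distance: d = v × t = 0.976c × 10 yr = 9.240×10¹⁶ m
γ = 4.592
d' = d/γ = 9.240×10¹⁶/4.592 = 2.012×10¹⁶ m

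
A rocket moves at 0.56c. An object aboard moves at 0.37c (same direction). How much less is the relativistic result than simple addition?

Classical: u' + v = 0.37 + 0.56 = 0.93c
Relativistic: u = (0.37 + 0.56)/(1 + 0.2072) = 0.93/1.2072 = 0.7704c
Difference: 0.93 - 0.7704 = 0.1596c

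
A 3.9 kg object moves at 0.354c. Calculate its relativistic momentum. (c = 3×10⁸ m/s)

γ = 1/√(1 - 0.354²) = 1.06924
v = 0.354 × 3×10⁸ = 1.062×10⁸ m/s
p = γmv = 1.06924 × 3.9 × 1.062×10⁸ = 4.429×10⁸ kg·m/s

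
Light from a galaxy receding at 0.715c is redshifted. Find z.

β = 0.715
(1+β)/(1-β) = 1.715/0.285 = 6.018
√(6.018) = 2.453
z = 2.453 - 1 = 1.453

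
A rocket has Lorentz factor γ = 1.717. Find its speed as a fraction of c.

From γ = 1/√(1 - v²/c²):
1/γ² = 1/1.717² = 0.3392
v²/c² = 1 - 0.3392 = 0.6608
v/c = √(0.6608) = 0.8129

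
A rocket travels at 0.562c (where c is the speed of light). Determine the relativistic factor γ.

v/c = 0.562, so (v/c)² = 0.315844
1 - (v/c)² = 0.684156
γ = 1/√(0.684156) = 1.209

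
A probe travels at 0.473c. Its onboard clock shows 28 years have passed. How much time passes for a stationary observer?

Proper time Δt₀ = 28 years
γ = 1/√(1 - 0.473²) = 1.135
Δt = γΔt₀ = 1.135 × 28 = 31.78 years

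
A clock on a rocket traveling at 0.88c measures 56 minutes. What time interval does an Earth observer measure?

Proper time Δt₀ = 56 minutes
γ = 1/√(1 - 0.88²) = 2.105
Δt = γΔt₀ = 2.105 × 56 = 117.9 minutes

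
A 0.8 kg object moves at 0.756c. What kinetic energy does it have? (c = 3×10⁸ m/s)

γ = 1/√(1 - 0.756²) = 1.52772
γ - 1 = 0.52772
KE = (γ-1)mc² = 0.52772 × 0.8 × (3×10⁸)² = 3.800×10¹⁶ J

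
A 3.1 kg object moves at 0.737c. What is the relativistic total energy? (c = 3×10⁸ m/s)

γ = 1/√(1 - 0.737²) = 1.4795
mc² = 3.1 × (3×10⁸)² = 2.790×10¹⁷ J
E = γmc² = 1.4795 × 2.790×10¹⁷ = 4.128×10¹⁷ J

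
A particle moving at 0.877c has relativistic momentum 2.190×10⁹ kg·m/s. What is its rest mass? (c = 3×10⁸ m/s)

γ = 1/√(1 - 0.877²) = 2.081
v = 0.877 × 3×10⁸ = 2.631×10⁸ m/s
m = p/(γv) = 2.190×10⁹/(2.081 × 2.631×10⁸) = 4.000 kg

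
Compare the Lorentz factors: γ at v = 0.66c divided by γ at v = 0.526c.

γ₁ = 1/√(1 - 0.66²) = 1.331
γ₂ = 1/√(1 - 0.526²) = 1.176
γ₁/γ₂ = 1.331/1.176 = 1.132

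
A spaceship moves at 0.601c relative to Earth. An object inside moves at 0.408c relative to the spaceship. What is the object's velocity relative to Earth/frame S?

u = (u' + v)/(1 + u'v/c²)
Numerator: 0.408 + 0.601 = 1.009
Denominator: 1 + 0.245208 = 1.245208
u = 1.009/1.245208 = 0.8103c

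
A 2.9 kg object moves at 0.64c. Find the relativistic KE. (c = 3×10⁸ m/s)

γ = 1/√(1 - 0.64²) = 1.30145
γ - 1 = 0.30145
KE = (γ-1)mc² = 0.30145 × 2.9 × (3×10⁸)² = 7.868×10¹⁶ J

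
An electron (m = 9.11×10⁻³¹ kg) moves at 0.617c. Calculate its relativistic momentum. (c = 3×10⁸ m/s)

γ = 1/√(1 - 0.617²) = 1.271
v = 0.617 × 3×10⁸ = 1.851×10⁸ m/s
p = γmv = 1.271 × 9.11×10⁻³¹ × 1.851×10⁸ = 2.143×10⁻²² kg·m/s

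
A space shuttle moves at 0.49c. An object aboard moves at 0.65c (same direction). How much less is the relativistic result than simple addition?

Classical: u' + v = 0.65 + 0.49 = 1.14c
Relativistic: u = (0.65 + 0.49)/(1 + 0.3185) = 1.14/1.3185 = 0.8646c
Difference: 1.14 - 0.8646 = 0.2754c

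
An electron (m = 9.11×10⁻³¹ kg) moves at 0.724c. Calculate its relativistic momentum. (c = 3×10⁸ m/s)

γ = 1/√(1 - 0.724²) = 1.450
v = 0.724 × 3×10⁸ = 2.172×10⁸ m/s
p = γmv = 1.450 × 9.11×10⁻³¹ × 2.172×10⁸ = 2.869×10⁻²² kg·m/s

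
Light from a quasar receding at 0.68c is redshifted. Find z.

β = 0.68
(1+β)/(1-β) = 1.68/0.32 = 5.250
√(5.250) = 2.291
z = 2.291 - 1 = 1.291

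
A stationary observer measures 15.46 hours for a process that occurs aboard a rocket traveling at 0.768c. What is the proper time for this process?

Dilated time Δt = 15.46 hours
γ = 1/√(1 - 0.768²) = 1.5614
Δt₀ = Δt/γ = 15.46/1.5614 = 9.901 hours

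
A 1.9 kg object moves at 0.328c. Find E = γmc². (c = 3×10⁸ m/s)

γ = 1/√(1 - 0.328²) = 1.0586
mc² = 1.9 × (3×10⁸)² = 1.710×10¹⁷ J
E = γmc² = 1.0586 × 1.710×10¹⁷ = 1.810×10¹⁷ J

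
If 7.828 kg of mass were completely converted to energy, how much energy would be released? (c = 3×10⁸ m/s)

Using E = mc²:
c² = (3×10⁸)² = 9×10¹⁶ m²/s²
E = 7.828 × 9×10¹⁶ = 7.045×10¹⁷ J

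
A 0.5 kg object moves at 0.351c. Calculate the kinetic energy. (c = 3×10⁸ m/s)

γ = 1/√(1 - 0.351²) = 1.06795
γ - 1 = 0.06795
KE = (γ-1)mc² = 0.06795 × 0.5 × (3×10⁸)² = 3.058×10¹⁵ J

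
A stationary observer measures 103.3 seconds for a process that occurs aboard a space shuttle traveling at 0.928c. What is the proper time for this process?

Dilated time Δt = 103.3 seconds
γ = 1/√(1 - 0.928²) = 2.684
Δt₀ = Δt/γ = 103.3/2.684 = 38.49 seconds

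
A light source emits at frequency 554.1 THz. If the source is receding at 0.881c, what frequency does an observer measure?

β = v/c = 0.881
(1-β)/(1+β) = 0.119/1.881 = 0.06326
Doppler factor = √(0.06326) = 0.2515
f_obs = 554.1 × 0.2515 = 139.4 THz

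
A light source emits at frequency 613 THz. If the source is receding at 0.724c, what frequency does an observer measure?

β = v/c = 0.724
(1-β)/(1+β) = 0.276/1.724 = 0.1601
Doppler factor = √(0.1601) = 0.4001
f_obs = 613 × 0.4001 = 245.3 THz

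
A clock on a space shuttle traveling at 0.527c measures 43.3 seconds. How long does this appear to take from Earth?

Proper time Δt₀ = 43.3 seconds
γ = 1/√(1 - 0.527²) = 1.1767
Δt = γΔt₀ = 1.1767 × 43.3 = 50.95 seconds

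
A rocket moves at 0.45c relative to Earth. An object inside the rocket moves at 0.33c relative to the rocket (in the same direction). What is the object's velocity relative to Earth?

u = (u' + v)/(1 + u'v/c²)
Numerator: 0.33 + 0.45 = 0.78
Denominator: 1 + 0.1485 = 1.1485
u = 0.78/1.1485 = 0.6791c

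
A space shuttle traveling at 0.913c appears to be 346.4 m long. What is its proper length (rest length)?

Contracted length L = 346.4 m
γ = 1/√(1 - 0.913²) = 2.4512
L₀ = γL = 2.4512 × 346.4 = 849.1 m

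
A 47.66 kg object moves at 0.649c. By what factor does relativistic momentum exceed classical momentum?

p_rel = γmv, p_class = mv
Ratio = γ = 1/√(1 - 0.649²) = 1.314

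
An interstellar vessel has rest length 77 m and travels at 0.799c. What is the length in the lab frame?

Proper length L₀ = 77 m
γ = 1/√(1 - 0.799²) = 1.663
L = L₀/γ = 77/1.663 = 46.30 m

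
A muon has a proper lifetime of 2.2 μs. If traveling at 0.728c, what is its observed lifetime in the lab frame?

Proper lifetime τ₀ = 2.2 μs
γ = 1/√(1 - 0.728²) = 1.4586
τ = γτ₀ = 1.4586 × 2.2 μs = 3.209 μs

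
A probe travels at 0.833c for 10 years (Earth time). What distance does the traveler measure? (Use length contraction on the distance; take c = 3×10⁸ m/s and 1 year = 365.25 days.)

Earth distance: d = v × t = 0.833c × 10 yr = 7.8862×10¹⁶ m
γ = 1.8074
d' = d/γ = 7.8862×10¹⁶/1.8074 = 4.363×10¹⁶ m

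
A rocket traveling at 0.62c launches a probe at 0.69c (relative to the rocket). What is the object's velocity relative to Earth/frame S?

u = (u' + v)/(1 + u'v/c²)
Numerator: 0.69 + 0.62 = 1.31
Denominator: 1 + 0.4278 = 1.4278
u = 1.31/1.4278 = 0.9175c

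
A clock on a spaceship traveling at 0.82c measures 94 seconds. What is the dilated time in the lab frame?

Proper time Δt₀ = 94 seconds
γ = 1/√(1 - 0.82²) = 1.747
Δt = γΔt₀ = 1.747 × 94 = 164.2 seconds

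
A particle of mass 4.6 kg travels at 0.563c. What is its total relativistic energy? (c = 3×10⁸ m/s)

γ = 1/√(1 - 0.563²) = 1.210
mc² = 4.6 × (3×10⁸)² = 4.140×10¹⁷ J
E = γmc² = 1.210 × 4.140×10¹⁷ = 5.009×10¹⁷ J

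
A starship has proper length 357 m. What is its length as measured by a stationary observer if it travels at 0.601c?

Proper length L₀ = 357 m
γ = 1/√(1 - 0.601²) = 1.2512
L = L₀/γ = 357/1.2512 = 285.3 m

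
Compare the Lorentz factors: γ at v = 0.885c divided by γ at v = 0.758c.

γ₁ = 1/√(1 - 0.885²) = 2.148
γ₂ = 1/√(1 - 0.758²) = 1.533
γ₁/γ₂ = 2.148/1.533 = 1.401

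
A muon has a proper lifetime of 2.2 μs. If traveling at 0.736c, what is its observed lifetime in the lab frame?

Proper lifetime τ₀ = 2.2 μs
γ = 1/√(1 - 0.736²) = 1.4771
τ = γτ₀ = 1.4771 × 2.2 μs = 3.250 μs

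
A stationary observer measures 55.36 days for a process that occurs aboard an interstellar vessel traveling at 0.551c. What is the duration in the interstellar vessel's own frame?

Dilated time Δt = 55.36 days
γ = 1/√(1 - 0.551²) = 1.1983
Δt₀ = Δt/γ = 55.36/1.1983 = 46.20 days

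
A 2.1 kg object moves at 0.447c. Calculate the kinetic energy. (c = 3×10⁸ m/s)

γ = 1/√(1 - 0.447²) = 1.1179
γ - 1 = 0.1179
KE = (γ-1)mc² = 0.1179 × 2.1 × (3×10⁸)² = 2.228×10¹⁶ J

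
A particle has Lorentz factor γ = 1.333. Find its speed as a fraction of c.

From γ = 1/√(1 - v²/c²):
1/γ² = 1/1.333² = 0.5628
v²/c² = 1 - 0.5628 = 0.4372
v/c = √(0.4372) = 0.6612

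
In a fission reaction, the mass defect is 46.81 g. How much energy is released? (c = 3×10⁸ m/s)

Convert mass defect: Δm = 46.81 g = 0.04681 kg
E = Δm·c² = 0.04681 × (3×10⁸)²
= 0.04681 × 9×10¹⁶ = 4.213×10¹⁵ J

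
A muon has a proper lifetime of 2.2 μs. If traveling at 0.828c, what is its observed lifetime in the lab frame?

Proper lifetime τ₀ = 2.2 μs
γ = 1/√(1 - 0.828²) = 1.783
τ = γτ₀ = 1.783 × 2.2 μs = 3.923 μs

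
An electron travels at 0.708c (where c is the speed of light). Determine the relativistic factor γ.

v/c = 0.708, so (v/c)² = 0.501264
1 - (v/c)² = 0.498736
γ = 1/√(0.498736) = 1.416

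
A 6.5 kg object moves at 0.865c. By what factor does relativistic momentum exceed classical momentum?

p_rel = γmv, p_class = mv
Ratio = γ = 1/√(1 - 0.865²) = 1.993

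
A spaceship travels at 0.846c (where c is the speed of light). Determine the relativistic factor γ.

v/c = 0.846, so (v/c)² = 0.715716
1 - (v/c)² = 0.284284
γ = 1/√(0.284284) = 1.876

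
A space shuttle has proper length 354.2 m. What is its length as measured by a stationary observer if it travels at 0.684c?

Proper length L₀ = 354.2 m
γ = 1/√(1 - 0.684²) = 1.371
L = L₀/γ = 354.2/1.371 = 258.4 m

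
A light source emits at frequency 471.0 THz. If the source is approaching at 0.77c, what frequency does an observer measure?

β = v/c = 0.77
(1+β)/(1-β) = 1.77/0.23 = 7.696
Doppler factor = √(7.696) = 2.774
f_obs = 471.0 × 2.774 = 1307 THz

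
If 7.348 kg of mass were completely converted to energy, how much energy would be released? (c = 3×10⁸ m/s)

Using E = mc²:
c² = (3×10⁸)² = 9×10¹⁶ m²/s²
E = 7.348 × 9×10¹⁶ = 6.613×10¹⁷ J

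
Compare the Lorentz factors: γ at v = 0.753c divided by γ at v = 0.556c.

γ₁ = 1/√(1 - 0.753²) = 1.5197
γ₂ = 1/√(1 - 0.556²) = 1.2031
γ₁/γ₂ = 1.5197/1.2031 = 1.263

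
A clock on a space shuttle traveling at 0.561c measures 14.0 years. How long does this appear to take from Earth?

Proper time Δt₀ = 14.0 years
γ = 1/√(1 - 0.561²) = 1.208
Δt = γΔt₀ = 1.208 × 14.0 = 16.91 years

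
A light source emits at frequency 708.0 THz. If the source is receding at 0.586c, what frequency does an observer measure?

β = v/c = 0.586
(1-β)/(1+β) = 0.414/1.586 = 0.2610
Doppler factor = √(0.2610) = 0.5109
f_obs = 708.0 × 0.5109 = 361.7 THz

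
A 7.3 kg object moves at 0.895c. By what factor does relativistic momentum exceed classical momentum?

p_rel = γmv, p_class = mv
Ratio = γ = 1/√(1 - 0.895²) = 2.242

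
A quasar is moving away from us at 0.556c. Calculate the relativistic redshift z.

β = 0.556
(1+β)/(1-β) = 1.556/0.444 = 3.505
√(3.505) = 1.872
z = 1.872 - 1 = 0.8720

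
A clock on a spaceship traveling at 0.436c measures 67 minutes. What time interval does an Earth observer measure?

Proper time Δt₀ = 67 minutes
γ = 1/√(1 - 0.436²) = 1.1112
Δt = γΔt₀ = 1.1112 × 67 = 74.45 minutes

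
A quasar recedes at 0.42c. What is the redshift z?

β = 0.42
(1+β)/(1-β) = 1.42/0.58 = 2.4483
√(2.4483) = 1.5647
z = 1.5647 - 1 = 0.5647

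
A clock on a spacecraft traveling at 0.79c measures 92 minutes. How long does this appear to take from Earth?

Proper time Δt₀ = 92 minutes
γ = 1/√(1 - 0.79²) = 1.631
Δt = γΔt₀ = 1.631 × 92 = 150.1 minutes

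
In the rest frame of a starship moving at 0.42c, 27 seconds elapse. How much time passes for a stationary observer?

Proper time Δt₀ = 27 seconds
γ = 1/√(1 - 0.42²) = 1.102
Δt = γΔt₀ = 1.102 × 27 = 29.75 seconds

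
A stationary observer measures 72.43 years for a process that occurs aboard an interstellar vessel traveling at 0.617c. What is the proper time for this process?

Dilated time Δt = 72.43 years
γ = 1/√(1 - 0.617²) = 1.2707
Δt₀ = Δt/γ = 72.43/1.2707 = 57.00 years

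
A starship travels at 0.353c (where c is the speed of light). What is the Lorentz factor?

v/c = 0.353, so (v/c)² = 0.124609
1 - (v/c)² = 0.875391
γ = 1/√(0.875391) = 1.069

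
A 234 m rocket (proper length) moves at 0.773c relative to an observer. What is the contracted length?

Proper length L₀ = 234 m
γ = 1/√(1 - 0.773²) = 1.576
L = L₀/γ = 234/1.576 = 148.5 m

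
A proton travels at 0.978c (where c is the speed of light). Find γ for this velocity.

v/c = 0.978, so (v/c)² = 0.956484
1 - (v/c)² = 0.043516
γ = 1/√(0.043516) = 4.794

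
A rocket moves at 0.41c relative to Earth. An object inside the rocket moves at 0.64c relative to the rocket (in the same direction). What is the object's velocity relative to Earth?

u = (u' + v)/(1 + u'v/c²)
Numerator: 0.64 + 0.41 = 1.05
Denominator: 1 + 0.2624 = 1.2624
u = 1.05/1.2624 = 0.8317c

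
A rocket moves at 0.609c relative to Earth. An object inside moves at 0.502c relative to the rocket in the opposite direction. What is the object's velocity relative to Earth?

Object's velocity in rocket frame is u' = -0.502c
u = (u' + v)/(1 + u'v/c²) = (v - 0.502)/(1 - 0.502·v/c²)
Numerator: 0.609 - 0.502 = 0.107
Denominator: 1 - 0.305718 = 0.694282
u = 0.107/0.694282 = 0.1541c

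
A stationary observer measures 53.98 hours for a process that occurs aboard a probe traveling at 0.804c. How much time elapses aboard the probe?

Dilated time Δt = 53.98 hours
γ = 1/√(1 - 0.804²) = 1.6817
Δt₀ = Δt/γ = 53.98/1.6817 = 32.10 hours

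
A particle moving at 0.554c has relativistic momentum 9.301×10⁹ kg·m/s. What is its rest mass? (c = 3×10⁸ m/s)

γ = 1/√(1 - 0.554²) = 1.2012
v = 0.554 × 3×10⁸ = 1.662×10⁸ m/s
m = p/(γv) = 9.301×10⁹/(1.2012 × 1.662×10⁸) = 46.59 kg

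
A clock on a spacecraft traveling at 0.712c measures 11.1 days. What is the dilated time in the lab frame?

Proper time Δt₀ = 11.1 days
γ = 1/√(1 - 0.712²) = 1.424
Δt = γΔt₀ = 1.424 × 11.1 = 15.81 days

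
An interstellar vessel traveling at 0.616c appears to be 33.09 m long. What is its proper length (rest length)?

Contracted length L = 33.09 m
γ = 1/√(1 - 0.616²) = 1.26944
L₀ = γL = 1.26944 × 33.09 = 42.01 m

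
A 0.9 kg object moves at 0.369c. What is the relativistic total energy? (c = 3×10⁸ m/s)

γ = 1/√(1 - 0.369²) = 1.0759
mc² = 0.9 × (3×10⁸)² = 8.100×10¹⁶ J
E = γmc² = 1.0759 × 8.100×10¹⁶ = 8.715×10¹⁶ J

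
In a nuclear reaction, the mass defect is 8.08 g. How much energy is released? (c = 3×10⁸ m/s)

Convert mass defect: Δm = 8.08 g = 0.00808 kg
E = Δm·c² = 0.00808 × (3×10⁸)²
= 0.00808 × 9×10¹⁶ = 7.272×10¹⁴ J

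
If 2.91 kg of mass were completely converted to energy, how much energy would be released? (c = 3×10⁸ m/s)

Using E = mc²:
c² = (3×10⁸)² = 9×10¹⁶ m²/s²
E = 2.91 × 9×10¹⁶ = 2.619×10¹⁷ J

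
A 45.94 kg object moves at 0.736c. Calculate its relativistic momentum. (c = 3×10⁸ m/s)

γ = 1/√(1 - 0.736²) = 1.477
v = 0.736 × 3×10⁸ = 2.208×10⁸ m/s
p = γmv = 1.477 × 45.94 × 2.208×10⁸ = 1.498×10¹⁰ kg·m/s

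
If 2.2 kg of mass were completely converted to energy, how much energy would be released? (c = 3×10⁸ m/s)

Using E = mc²:
c² = (3×10⁸)² = 9×10¹⁶ m²/s²
E = 2.2 × 9×10¹⁶ = 1.980×10¹⁷ J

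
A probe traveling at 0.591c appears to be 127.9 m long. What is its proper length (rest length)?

Contracted length L = 127.9 m
γ = 1/√(1 - 0.591²) = 1.240
L₀ = γL = 1.240 × 127.9 = 158.6 m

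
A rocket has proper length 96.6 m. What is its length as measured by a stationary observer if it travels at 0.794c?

Proper length L₀ = 96.6 m
γ = 1/√(1 - 0.794²) = 1.645
L = L₀/γ = 96.6/1.645 = 58.72 m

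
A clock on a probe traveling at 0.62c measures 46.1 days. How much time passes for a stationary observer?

Proper time Δt₀ = 46.1 days
γ = 1/√(1 - 0.62²) = 1.27453
Δt = γΔt₀ = 1.27453 × 46.1 = 58.76 days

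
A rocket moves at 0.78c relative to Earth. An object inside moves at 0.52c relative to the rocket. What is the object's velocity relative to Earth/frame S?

u = (u' + v)/(1 + u'v/c²)
Numerator: 0.52 + 0.78 = 1.3
Denominator: 1 + 0.4056 = 1.4056
u = 1.3/1.4056 = 0.9249c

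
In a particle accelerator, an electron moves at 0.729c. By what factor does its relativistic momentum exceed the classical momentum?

p_rel = γmv, p_class = mv
Ratio = γ = 1/√(1 - 0.729²)
= 1/√(0.468559) = 1.461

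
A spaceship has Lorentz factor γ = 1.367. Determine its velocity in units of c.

From γ = 1/√(1 - v²/c²):
1/γ² = 1/1.367² = 0.5351
v²/c² = 1 - 0.5351 = 0.4649
v/c = √(0.4649) = 0.6818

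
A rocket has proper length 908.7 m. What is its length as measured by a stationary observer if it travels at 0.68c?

Proper length L₀ = 908.7 m
γ = 1/√(1 - 0.68²) = 1.3639
L = L₀/γ = 908.7/1.3639 = 666.3 m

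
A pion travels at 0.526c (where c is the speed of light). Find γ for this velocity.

v/c = 0.526, so (v/c)² = 0.276676
1 - (v/c)² = 0.723324
γ = 1/√(0.723324) = 1.176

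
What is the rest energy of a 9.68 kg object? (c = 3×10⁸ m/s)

c² = (3×10⁸)² = 9.000×10¹⁶ m²/s²
E₀ = mc² = 9.68 × 9.000×10¹⁶ = 8.712×10¹⁷ J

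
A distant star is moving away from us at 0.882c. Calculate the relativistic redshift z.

β = 0.882
(1+β)/(1-β) = 1.882/0.118 = 15.95
√(15.95) = 3.994
z = 3.994 - 1 = 2.994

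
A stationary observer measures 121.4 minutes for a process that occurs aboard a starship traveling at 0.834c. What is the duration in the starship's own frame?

Dilated time Δt = 121.4 minutes
γ = 1/√(1 - 0.834²) = 1.8124
Δt₀ = Δt/γ = 121.4/1.8124 = 66.98 minutes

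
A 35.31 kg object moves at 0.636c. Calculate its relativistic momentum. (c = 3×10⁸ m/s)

γ = 1/√(1 - 0.636²) = 1.29586
v = 0.636 × 3×10⁸ = 1.908×10⁸ m/s
p = γmv = 1.29586 × 35.31 × 1.908×10⁸ = 8.730×10⁹ kg·m/s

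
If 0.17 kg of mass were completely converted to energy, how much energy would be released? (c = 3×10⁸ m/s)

Using E = mc²:
c² = (3×10⁸)² = 9×10¹⁶ m²/s²
E = 0.17 × 9×10¹⁶ = 1.530×10¹⁶ J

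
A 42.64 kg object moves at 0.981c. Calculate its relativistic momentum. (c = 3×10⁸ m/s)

γ = 1/√(1 - 0.981²) = 5.154
v = 0.981 × 3×10⁸ = 2.943×10⁸ m/s
p = γmv = 5.154 × 42.64 × 2.943×10⁸ = 6.468×10¹⁰ kg·m/s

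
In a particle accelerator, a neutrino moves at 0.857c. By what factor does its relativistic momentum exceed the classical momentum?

p_rel = γmv, p_class = mv
Ratio = γ = 1/√(1 - 0.857²)
= 1/√(0.265551) = 1.941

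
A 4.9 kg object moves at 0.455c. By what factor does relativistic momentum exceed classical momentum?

p_rel = γmv, p_class = mv
Ratio = γ = 1/√(1 - 0.455²) = 1.123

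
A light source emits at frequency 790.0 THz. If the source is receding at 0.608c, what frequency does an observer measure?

β = v/c = 0.608
(1-β)/(1+β) = 0.392/1.608 = 0.24378
Doppler factor = √(0.24378) = 0.49374
f_obs = 790.0 × 0.49374 = 390.1 THz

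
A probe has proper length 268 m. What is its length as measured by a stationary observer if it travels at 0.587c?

Proper length L₀ = 268 m
γ = 1/√(1 - 0.587²) = 1.235
L = L₀/γ = 268/1.235 = 217.0 m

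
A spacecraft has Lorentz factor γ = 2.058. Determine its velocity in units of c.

From γ = 1/√(1 - v²/c²):
1/γ² = 1/2.058² = 0.2361
v²/c² = 1 - 0.2361 = 0.7639
v/c = √(0.7639) = 0.8740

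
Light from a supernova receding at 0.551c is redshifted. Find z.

β = 0.551
(1+β)/(1-β) = 1.551/0.449 = 3.4543
√(3.4543) = 1.8586
z = 1.8586 - 1 = 0.8586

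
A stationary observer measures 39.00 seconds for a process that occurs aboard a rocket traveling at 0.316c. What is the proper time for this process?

Dilated time Δt = 39.00 seconds
γ = 1/√(1 - 0.316²) = 1.054
Δt₀ = Δt/γ = 39.00/1.054 = 37.00 seconds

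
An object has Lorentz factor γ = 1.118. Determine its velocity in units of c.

From γ = 1/√(1 - v²/c²):
1/γ² = 1/1.118² = 0.8000
v²/c² = 1 - 0.8000 = 0.2000
v/c = √(0.2000) = 0.4472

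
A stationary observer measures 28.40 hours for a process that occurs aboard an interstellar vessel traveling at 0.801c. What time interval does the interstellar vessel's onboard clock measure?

Dilated time Δt = 28.40 hours
γ = 1/√(1 - 0.801²) = 1.6704
Δt₀ = Δt/γ = 28.40/1.6704 = 17.00 hours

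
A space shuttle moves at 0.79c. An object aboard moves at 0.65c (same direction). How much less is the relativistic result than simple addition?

Classical: u' + v = 0.65 + 0.79 = 1.44c
Relativistic: u = (0.65 + 0.79)/(1 + 0.5135) = 1.44/1.5135 = 0.9514c
Difference: 1.44 - 0.9514 = 0.4886c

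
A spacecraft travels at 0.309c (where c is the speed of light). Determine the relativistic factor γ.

v/c = 0.309, so (v/c)² = 0.095481
1 - (v/c)² = 0.904519
γ = 1/√(0.904519) = 1.051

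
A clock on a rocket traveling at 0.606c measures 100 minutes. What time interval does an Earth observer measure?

Proper time Δt₀ = 100 minutes
γ = 1/√(1 - 0.606²) = 1.257
Δt = γΔt₀ = 1.257 × 100 = 125.7 minutes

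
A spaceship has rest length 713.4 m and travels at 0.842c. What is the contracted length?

Proper length L₀ = 713.4 m
γ = 1/√(1 - 0.842²) = 1.8536
L = L₀/γ = 713.4/1.8536 = 384.9 m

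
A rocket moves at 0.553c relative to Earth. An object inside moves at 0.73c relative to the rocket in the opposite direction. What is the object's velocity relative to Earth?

Object's velocity in rocket frame is u' = -0.73c
u = (u' + v)/(1 + u'v/c²) = (v - 0.73)/(1 - 0.73·v/c²)
Numerator: 0.553 - 0.73 = -0.177
Denominator: 1 - 0.40369 = 0.59631
u = -0.177/0.59631 = -0.2968c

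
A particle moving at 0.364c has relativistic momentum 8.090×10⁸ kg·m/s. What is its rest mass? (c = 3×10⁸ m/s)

γ = 1/√(1 - 0.364²) = 1.0737
v = 0.364 × 3×10⁸ = 1.092×10⁸ m/s
m = p/(γv) = 8.090×10⁸/(1.0737 × 1.092×10⁸) = 6.900 kg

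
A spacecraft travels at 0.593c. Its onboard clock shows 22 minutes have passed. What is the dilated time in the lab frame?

Proper time Δt₀ = 22 minutes
γ = 1/√(1 - 0.593²) = 1.242
Δt = γΔt₀ = 1.242 × 22 = 27.32 minutes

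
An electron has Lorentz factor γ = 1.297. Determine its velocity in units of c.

From γ = 1/√(1 - v²/c²):
1/γ² = 1/1.297² = 0.5945
v²/c² = 1 - 0.5945 = 0.4055
v/c = √(0.4055) = 0.6368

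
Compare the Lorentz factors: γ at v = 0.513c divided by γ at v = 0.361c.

γ₁ = 1/√(1 - 0.513²) = 1.1650
γ₂ = 1/√(1 - 0.361²) = 1.0723
γ₁/γ₂ = 1.1650/1.0723 = 1.086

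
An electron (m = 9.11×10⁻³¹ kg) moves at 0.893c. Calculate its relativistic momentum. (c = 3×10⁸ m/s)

γ = 1/√(1 - 0.893²) = 2.222
v = 0.893 × 3×10⁸ = 2.679×10⁸ m/s
p = γmv = 2.222 × 9.11×10⁻³¹ × 2.679×10⁸ = 5.423×10⁻²² kg·m/s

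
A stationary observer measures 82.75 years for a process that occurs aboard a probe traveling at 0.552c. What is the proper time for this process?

Dilated time Δt = 82.75 years
γ = 1/√(1 - 0.552²) = 1.1993
Δt₀ = Δt/γ = 82.75/1.1993 = 69.00 years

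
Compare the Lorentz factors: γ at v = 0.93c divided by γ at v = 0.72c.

γ₁ = 1/√(1 - 0.93²) = 2.721
γ₂ = 1/√(1 - 0.72²) = 1.441
γ₁/γ₂ = 2.721/1.441 = 1.888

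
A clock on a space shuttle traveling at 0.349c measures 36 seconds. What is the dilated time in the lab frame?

Proper time Δt₀ = 36 seconds
γ = 1/√(1 - 0.349²) = 1.0671
Δt = γΔt₀ = 1.0671 × 36 = 38.42 seconds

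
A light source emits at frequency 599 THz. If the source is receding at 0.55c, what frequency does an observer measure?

β = v/c = 0.55
(1-β)/(1+β) = 0.45/1.55 = 0.290323
Doppler factor = √(0.290323) = 0.53882
f_obs = 599 × 0.53882 = 322.8 THz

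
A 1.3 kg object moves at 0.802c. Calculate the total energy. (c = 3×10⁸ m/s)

γ = 1/√(1 - 0.802²) = 1.674
mc² = 1.3 × (3×10⁸)² = 1.170×10¹⁷ J
E = γmc² = 1.674 × 1.170×10¹⁷ = 1.959×10¹⁷ J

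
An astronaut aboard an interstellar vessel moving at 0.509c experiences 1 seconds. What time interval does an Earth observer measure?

Proper time Δt₀ = 1 seconds
γ = 1/√(1 - 0.509²) = 1.162
Δt = γΔt₀ = 1.162 × 1 = 1.162 seconds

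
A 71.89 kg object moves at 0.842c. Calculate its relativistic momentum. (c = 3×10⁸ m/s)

γ = 1/√(1 - 0.842²) = 1.8536
v = 0.842 × 3×10⁸ = 2.526×10⁸ m/s
p = γmv = 1.8536 × 71.89 × 2.526×10⁸ = 3.366×10¹⁰ kg·m/s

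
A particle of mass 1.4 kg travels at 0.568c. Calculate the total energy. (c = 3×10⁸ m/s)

γ = 1/√(1 - 0.568²) = 1.215
mc² = 1.4 × (3×10⁸)² = 1.260×10¹⁷ J
E = γmc² = 1.215 × 1.260×10¹⁷ = 1.531×10¹⁷ J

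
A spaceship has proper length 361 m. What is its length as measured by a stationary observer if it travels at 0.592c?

Proper length L₀ = 361 m
γ = 1/√(1 - 0.592²) = 1.241
L = L₀/γ = 361/1.241 = 290.9 m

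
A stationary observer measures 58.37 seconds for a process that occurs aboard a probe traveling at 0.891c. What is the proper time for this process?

Dilated time Δt = 58.37 seconds
γ = 1/√(1 - 0.891²) = 2.203
Δt₀ = Δt/γ = 58.37/2.203 = 26.50 seconds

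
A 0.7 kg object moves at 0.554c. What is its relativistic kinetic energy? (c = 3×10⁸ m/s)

γ = 1/√(1 - 0.554²) = 1.20118
γ - 1 = 0.20118
KE = (γ-1)mc² = 0.20118 × 0.7 × (3×10⁸)² = 1.267×10¹⁶ J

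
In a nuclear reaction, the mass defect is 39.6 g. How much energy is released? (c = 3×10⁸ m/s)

Convert mass defect: Δm = 39.6 g = 0.0396 kg
E = Δm·c² = 0.0396 × (3×10⁸)²
= 0.0396 × 9×10¹⁶ = 3.564×10¹⁵ J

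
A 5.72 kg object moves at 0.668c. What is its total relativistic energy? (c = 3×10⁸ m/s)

γ = 1/√(1 - 0.668²) = 1.3438
mc² = 5.72 × (3×10⁸)² = 5.148×10¹⁷ J
E = γmc² = 1.3438 × 5.148×10¹⁷ = 6.918×10¹⁷ J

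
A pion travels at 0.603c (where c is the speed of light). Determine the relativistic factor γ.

v/c = 0.603, so (v/c)² = 0.363609
1 - (v/c)² = 0.636391
γ = 1/√(0.636391) = 1.254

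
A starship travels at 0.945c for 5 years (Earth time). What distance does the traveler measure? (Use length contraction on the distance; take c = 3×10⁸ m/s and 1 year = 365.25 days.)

Earth distance: d = v × t = 0.945c × 5 yr = 4.473×10¹⁶ m
γ = 3.057
d' = d/γ = 4.473×10¹⁶/3.057 = 1.463×10¹⁶ m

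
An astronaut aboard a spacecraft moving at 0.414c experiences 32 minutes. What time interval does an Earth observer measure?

Proper time Δt₀ = 32 minutes
γ = 1/√(1 - 0.414²) = 1.09857
Δt = γΔt₀ = 1.09857 × 32 = 35.15 minutes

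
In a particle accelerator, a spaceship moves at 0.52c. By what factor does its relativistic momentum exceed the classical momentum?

p_rel = γmv, p_class = mv
Ratio = γ = 1/√(1 - 0.52²)
= 1/√(0.7296) = 1.171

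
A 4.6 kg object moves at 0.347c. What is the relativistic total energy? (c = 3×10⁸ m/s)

γ = 1/√(1 - 0.347²) = 1.0663
mc² = 4.6 × (3×10⁸)² = 4.140×10¹⁷ J
E = γmc² = 1.0663 × 4.140×10¹⁷ = 4.414×10¹⁷ J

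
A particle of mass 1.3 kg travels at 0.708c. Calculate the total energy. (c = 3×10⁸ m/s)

γ = 1/√(1 - 0.708²) = 1.416
mc² = 1.3 × (3×10⁸)² = 1.170×10¹⁷ J
E = γmc² = 1.416 × 1.170×10¹⁷ = 1.657×10¹⁷ J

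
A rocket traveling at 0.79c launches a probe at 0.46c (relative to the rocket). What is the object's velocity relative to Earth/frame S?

u = (u' + v)/(1 + u'v/c²)
Numerator: 0.46 + 0.79 = 1.25
Denominator: 1 + 0.3634 = 1.3634
u = 1.25/1.3634 = 0.9168c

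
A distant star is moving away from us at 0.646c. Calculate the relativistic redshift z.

β = 0.646
(1+β)/(1-β) = 1.646/0.354 = 4.650
√(4.650) = 2.156
z = 2.156 - 1 = 1.156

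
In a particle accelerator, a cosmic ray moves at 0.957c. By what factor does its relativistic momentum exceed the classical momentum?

p_rel = γmv, p_class = mv
Ratio = γ = 1/√(1 - 0.957²)
= 1/√(0.084151) = 3.447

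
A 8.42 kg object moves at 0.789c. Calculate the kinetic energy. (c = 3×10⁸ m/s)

γ = 1/√(1 - 0.789²) = 1.6276
γ - 1 = 0.6276
KE = (γ-1)mc² = 0.6276 × 8.42 × (3×10⁸)² = 4.756×10¹⁷ J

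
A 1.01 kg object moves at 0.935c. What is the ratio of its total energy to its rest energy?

E = γmc², E₀ = mc²
E/E₀ = γ = 1/√(1 - 0.935²) = 2.820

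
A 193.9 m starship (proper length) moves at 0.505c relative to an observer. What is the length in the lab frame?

Proper length L₀ = 193.9 m
γ = 1/√(1 - 0.505²) = 1.1586
L = L₀/γ = 193.9/1.1586 = 167.4 m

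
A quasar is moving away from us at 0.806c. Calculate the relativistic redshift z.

β = 0.806
(1+β)/(1-β) = 1.806/0.194 = 9.309
√(9.309) = 3.051
z = 3.051 - 1 = 2.051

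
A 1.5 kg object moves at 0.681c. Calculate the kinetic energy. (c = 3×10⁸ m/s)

γ = 1/√(1 - 0.681²) = 1.36559
γ - 1 = 0.36559
KE = (γ-1)mc² = 0.36559 × 1.5 × (3×10⁸)² = 4.935×10¹⁶ J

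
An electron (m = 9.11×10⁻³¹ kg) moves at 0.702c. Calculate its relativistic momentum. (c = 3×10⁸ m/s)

γ = 1/√(1 - 0.702²) = 1.404
v = 0.702 × 3×10⁸ = 2.106×10⁸ m/s
p = γmv = 1.404 × 9.11×10⁻³¹ × 2.106×10⁸ = 2.694×10⁻²² kg·m/s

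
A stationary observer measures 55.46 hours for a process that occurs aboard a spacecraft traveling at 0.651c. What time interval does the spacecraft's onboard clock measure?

Dilated time Δt = 55.46 hours
γ = 1/√(1 - 0.651²) = 1.3174
Δt₀ = Δt/γ = 55.46/1.3174 = 42.10 hours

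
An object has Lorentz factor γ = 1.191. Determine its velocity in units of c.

From γ = 1/√(1 - v²/c²):
1/γ² = 1/1.191² = 0.70498
v²/c² = 1 - 0.70498 = 0.29502
v/c = √(0.29502) = 0.5432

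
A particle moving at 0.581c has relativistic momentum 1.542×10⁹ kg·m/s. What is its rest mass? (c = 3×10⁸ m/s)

γ = 1/√(1 - 0.581²) = 1.22865
v = 0.581 × 3×10⁸ = 1.743×10⁸ m/s
m = p/(γv) = 1.542×10⁹/(1.22865 × 1.743×10⁸) = 7.200 kg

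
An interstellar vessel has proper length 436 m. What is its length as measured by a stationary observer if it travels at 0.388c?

Proper length L₀ = 436 m
γ = 1/√(1 - 0.388²) = 1.085
L = L₀/γ = 436/1.085 = 401.8 m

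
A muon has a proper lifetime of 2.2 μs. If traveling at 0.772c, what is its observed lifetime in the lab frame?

Proper lifetime τ₀ = 2.2 μs
γ = 1/√(1 - 0.772²) = 1.573
τ = γτ₀ = 1.573 × 2.2 μs = 3.461 μs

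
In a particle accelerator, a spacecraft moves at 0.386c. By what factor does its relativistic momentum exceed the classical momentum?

p_rel = γmv, p_class = mv
Ratio = γ = 1/√(1 - 0.386²)
= 1/√(0.851004) = 1.084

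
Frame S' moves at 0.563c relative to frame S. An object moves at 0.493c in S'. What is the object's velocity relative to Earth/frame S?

u = (u' + v)/(1 + u'v/c²)
Numerator: 0.493 + 0.563 = 1.056
Denominator: 1 + 0.277559 = 1.277559
u = 1.056/1.277559 = 0.8266c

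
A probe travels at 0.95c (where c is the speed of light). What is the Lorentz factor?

v/c = 0.95, so (v/c)² = 0.9025
1 - (v/c)² = 0.0975
γ = 1/√(0.0975) = 3.203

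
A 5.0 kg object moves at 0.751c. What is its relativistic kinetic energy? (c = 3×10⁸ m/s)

γ = 1/√(1 - 0.751²) = 1.5145
γ - 1 = 0.5145
KE = (γ-1)mc² = 0.5145 × 5.0 × (3×10⁸)² = 2.315×10¹⁷ J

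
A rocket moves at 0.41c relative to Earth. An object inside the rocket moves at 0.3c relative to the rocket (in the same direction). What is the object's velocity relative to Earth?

u = (u' + v)/(1 + u'v/c²)
Numerator: 0.3 + 0.41 = 0.71
Denominator: 1 + 0.123 = 1.123
u = 0.71/1.123 = 0.6322c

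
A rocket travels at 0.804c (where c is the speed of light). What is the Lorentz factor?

v/c = 0.804, so (v/c)² = 0.646416
1 - (v/c)² = 0.353584
γ = 1/√(0.353584) = 1.682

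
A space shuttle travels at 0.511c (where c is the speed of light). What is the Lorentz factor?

v/c = 0.511, so (v/c)² = 0.261121
1 - (v/c)² = 0.738879
γ = 1/√(0.738879) = 1.163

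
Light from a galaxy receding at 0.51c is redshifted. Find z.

β = 0.51
(1+β)/(1-β) = 1.51/0.49 = 3.08163
√(3.08163) = 1.7555
z = 1.7555 - 1 = 0.7555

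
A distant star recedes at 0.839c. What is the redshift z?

β = 0.839
(1+β)/(1-β) = 1.839/0.161 = 11.422
√(11.422) = 3.380
z = 3.380 - 1 = 2.380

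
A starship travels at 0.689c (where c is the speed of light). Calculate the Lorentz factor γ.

v/c = 0.689, so (v/c)² = 0.474721
1 - (v/c)² = 0.525279
γ = 1/√(0.525279) = 1.380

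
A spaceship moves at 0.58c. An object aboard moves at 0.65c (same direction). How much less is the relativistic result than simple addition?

Classical: u' + v = 0.65 + 0.58 = 1.23c
Relativistic: u = (0.65 + 0.58)/(1 + 0.377) = 1.23/1.377 = 0.8932c
Difference: 1.23 - 0.8932 = 0.3368c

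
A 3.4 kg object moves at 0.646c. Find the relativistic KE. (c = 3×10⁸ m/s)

γ = 1/√(1 - 0.646²) = 1.31004
γ - 1 = 0.31004
KE = (γ-1)mc² = 0.31004 × 3.4 × (3×10⁸)² = 9.487×10¹⁶ J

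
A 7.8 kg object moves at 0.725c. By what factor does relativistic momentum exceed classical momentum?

p_rel = γmv, p_class = mv
Ratio = γ = 1/√(1 - 0.725²) = 1.452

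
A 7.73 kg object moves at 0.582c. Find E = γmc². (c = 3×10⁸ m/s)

γ = 1/√(1 - 0.582²) = 1.2297
mc² = 7.73 × (3×10⁸)² = 6.957×10¹⁷ J
E = γmc² = 1.2297 × 6.957×10¹⁷ = 8.555×10¹⁷ J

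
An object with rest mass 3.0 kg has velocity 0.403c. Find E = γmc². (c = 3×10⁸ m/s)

γ = 1/√(1 - 0.403²) = 1.0927
mc² = 3.0 × (3×10⁸)² = 2.700×10¹⁷ J
E = γmc² = 1.0927 × 2.700×10¹⁷ = 2.950×10¹⁷ J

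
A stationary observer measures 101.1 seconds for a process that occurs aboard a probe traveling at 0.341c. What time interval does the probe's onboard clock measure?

Dilated time Δt = 101.1 seconds
γ = 1/√(1 - 0.341²) = 1.0638
Δt₀ = Δt/γ = 101.1/1.0638 = 95.04 seconds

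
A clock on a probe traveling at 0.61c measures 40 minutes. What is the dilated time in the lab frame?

Proper time Δt₀ = 40 minutes
γ = 1/√(1 - 0.61²) = 1.262
Δt = γΔt₀ = 1.262 × 40 = 50.48 minutes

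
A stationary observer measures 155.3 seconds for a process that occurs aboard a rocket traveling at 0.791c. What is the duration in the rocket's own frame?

Dilated time Δt = 155.3 seconds
γ = 1/√(1 - 0.791²) = 1.634478
Δt₀ = Δt/γ = 155.3/1.634478 = 95.02 seconds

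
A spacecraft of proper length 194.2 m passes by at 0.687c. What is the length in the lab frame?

Proper length L₀ = 194.2 m
γ = 1/√(1 - 0.687²) = 1.376
L = L₀/γ = 194.2/1.376 = 141.1 m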